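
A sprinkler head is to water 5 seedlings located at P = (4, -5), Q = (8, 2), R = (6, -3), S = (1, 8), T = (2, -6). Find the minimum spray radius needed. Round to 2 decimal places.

7.02

The minimum enclosing circle of a finite set is fixed by two of the points (as a diameter) or three (as a circumcircle).
The farthest pair is S–T with squared distance 197. The circle on this segment as diameter has centre (1.5, 1) and r² = 197/4 = 49.25.
Check P: distance² to centre = 42.25 ≤ 49.25, so it lies inside.
All remaining points lie in this disk, and no smaller disk contains both endpoints, so this is the minimum enclosing circle.
r = √(49.25) ≈ 7.02.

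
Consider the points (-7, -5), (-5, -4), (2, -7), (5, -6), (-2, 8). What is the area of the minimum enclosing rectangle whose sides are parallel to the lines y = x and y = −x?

In coordinates u = x + y, v = x − y the rectangle is axis-aligned; the map (x,y)→(u,v) scales areas by 2.
u-values: -12, -9, -5, -1, 6; range = 6 − (-12) = 18.
v-values: -2, -1, 9, 11, -10; range = 11 − (-10) = 21.
Area = (18 × 21) / 2 = 189.

189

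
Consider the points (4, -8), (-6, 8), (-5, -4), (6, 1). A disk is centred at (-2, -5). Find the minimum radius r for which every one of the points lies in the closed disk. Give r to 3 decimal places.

The required radius is the distance from (-2, -5) to the farthest point.
Squared distances: 45, 185, 10, 100.
Maximum is 185, attained at (-6, 8).
r = √185 ≈ 13.601.

13.601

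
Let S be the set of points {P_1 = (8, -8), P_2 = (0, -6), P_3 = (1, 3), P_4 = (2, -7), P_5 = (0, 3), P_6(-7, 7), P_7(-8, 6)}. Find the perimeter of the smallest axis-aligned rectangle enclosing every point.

Width = max x − min x = 8 − (-8) = 16.
Height = max y − min y = 7 − (-8) = 15.
Perimeter = 2(16 + 15) = 62.

62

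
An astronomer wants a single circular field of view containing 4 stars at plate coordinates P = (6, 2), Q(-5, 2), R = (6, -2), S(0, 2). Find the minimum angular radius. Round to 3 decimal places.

5.852

The farthest pair is Q–R with squared distance 137. The circle on this segment as diameter has centre (0.5, 0) and r² = 137/4 = 34.25.
Check P: distance² to centre = 34.25 ≤ 34.25, so it lies inside.
All remaining points lie in this disk, and no smaller disk contains both endpoints, so this is the minimum enclosing circle.
r = √(34.25) ≈ 5.852.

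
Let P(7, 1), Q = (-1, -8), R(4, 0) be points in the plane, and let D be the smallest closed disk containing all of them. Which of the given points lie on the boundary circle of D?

P, Q

Side lengths²: PQ² = 145, PR² = 10, QR² = 89.
Since PQ² = 145 ≥ 89 + 10 = 99, the angle opposite PQ is not acute, so the smallest enclosing circle has PQ as diameter.
Centre = midpoint of PQ = (3, -3.5), r² = 145/4 = 36.25.
The points at distance exactly r from the centre are P, Q — 2 points.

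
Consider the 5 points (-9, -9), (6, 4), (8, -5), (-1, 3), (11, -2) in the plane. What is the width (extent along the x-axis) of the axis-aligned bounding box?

max x = 11, min x = -9, so width = 20.

20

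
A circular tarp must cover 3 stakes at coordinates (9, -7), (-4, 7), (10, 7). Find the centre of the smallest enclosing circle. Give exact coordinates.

(3, 13/28)

Call the three points A, B, C in the order given.
Side lengths²: AB² = 365, AC² = 197, BC² = 196.
Since AB² = 365 < 197 + 196 = 393, the triangle is acute, so the smallest enclosing circle is the circumcircle.
Circumcentre = (3, 13/28), r² = 71905/784.
Centre = (3, 13/28).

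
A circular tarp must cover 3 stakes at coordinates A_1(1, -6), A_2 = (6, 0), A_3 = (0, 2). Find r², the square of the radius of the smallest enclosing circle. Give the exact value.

Side lengths²: A_1A_2² = 61, A_1A_3² = 65, A_2A_3² = 40.
Since A_1A_3² = 65 < 61 + 40 = 101, the triangle is acute, so the smallest enclosing circle is the circumcircle.
Circumcentre = (95/46, -83/46), r² = 19825/1058.

19825/1058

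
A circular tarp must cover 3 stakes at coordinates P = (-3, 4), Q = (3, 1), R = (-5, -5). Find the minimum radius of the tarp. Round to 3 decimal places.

Side lengths²: PQ² = 45, PR² = 85, QR² = 100.
Since QR² = 100 < 85 + 45 = 130, the triangle is acute, so the smallest enclosing circle is the circumcircle.
Circumcentre = (-1.75, -1), r² = 26.5625.
r = √(26.5625) ≈ 5.154.

5.154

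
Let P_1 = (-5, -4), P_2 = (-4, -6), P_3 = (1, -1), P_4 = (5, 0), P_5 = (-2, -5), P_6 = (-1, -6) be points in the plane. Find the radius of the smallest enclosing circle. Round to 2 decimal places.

A smallest enclosing disk is always determined by at most three of the input points on its boundary.
The minimum enclosing circle is determined by three boundary points: P_1, P_2, P_4.
Their circumcentre is (0.25, -2.625) with r² = 29.453125.
The farthest remaining point P_6 is at distance² 12.953125 ≤ 29.453125.
r = √(29.453125) ≈ 5.43.

5.43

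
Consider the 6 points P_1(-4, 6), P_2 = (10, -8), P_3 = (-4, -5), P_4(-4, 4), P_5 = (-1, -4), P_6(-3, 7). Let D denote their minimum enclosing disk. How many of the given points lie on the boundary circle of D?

3

The farthest pair is P_2–P_6 with squared distance 394. The circle on this segment as diameter has centre (3.5, -0.5) and r² = 394/4 = 98.5.
Check P_1: distance² to centre = 98.5 ≤ 98.5, so it lies inside.
All remaining points lie in this disk, and no smaller disk contains both endpoints, so this is the minimum enclosing circle.
The points at distance exactly r from the centre are P_1, P_2, P_6 — 3 points.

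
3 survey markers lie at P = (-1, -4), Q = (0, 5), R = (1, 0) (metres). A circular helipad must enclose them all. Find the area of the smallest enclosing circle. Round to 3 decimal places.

64.403

Side lengths²: PQ² = 82, PR² = 20, QR² = 26.
Since PQ² = 82 ≥ 26 + 20 = 46, the angle opposite PQ is not acute, so the smallest enclosing circle has PQ as diameter.
Centre = midpoint of PQ = (-0.5, 0.5), r² = 82/4 = 20.5.
Area = π·r² = π·20.5 ≈ 64.403.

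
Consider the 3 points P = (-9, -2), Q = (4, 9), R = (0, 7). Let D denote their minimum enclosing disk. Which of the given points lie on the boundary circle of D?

Side lengths²: PQ² = 290, PR² = 162, QR² = 20.
Since PQ² = 290 ≥ 162 + 20 = 182, the angle opposite PQ is not acute, so the smallest enclosing circle has PQ as diameter.
Centre = midpoint of PQ = (-2.5, 3.5), r² = 290/4 = 72.5.
The points at distance exactly r from the centre are P, Q — 2 points.

P, Q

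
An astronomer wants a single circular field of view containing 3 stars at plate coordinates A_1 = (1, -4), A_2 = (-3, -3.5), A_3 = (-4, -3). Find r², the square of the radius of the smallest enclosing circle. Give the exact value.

6.5

Side lengths²: A_1A_2² = 16.25, A_1A_3² = 26, A_2A_3² = 1.25.
Since A_1A_3² = 26 ≥ 16.25 + 1.25 = 17.5, the angle opposite A_1A_3 is not acute, so the smallest enclosing circle has A_1A_3 as diameter.
Centre = midpoint of A_1A_3 = (-1.5, -3.5), r² = 26/4 = 6.5.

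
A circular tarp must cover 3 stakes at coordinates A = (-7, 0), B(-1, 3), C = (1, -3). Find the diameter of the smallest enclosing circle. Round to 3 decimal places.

Side lengths²: AB² = 45, AC² = 73, BC² = 40.
Since AC² = 73 < 45 + 40 = 85, the triangle is acute, so the smallest enclosing circle is the circumcircle.
Circumcentre = (-39/14, -13/14), r² = 1825/98.
Diameter = 2r = 2√(1825/98) ≈ 8.631.

8.631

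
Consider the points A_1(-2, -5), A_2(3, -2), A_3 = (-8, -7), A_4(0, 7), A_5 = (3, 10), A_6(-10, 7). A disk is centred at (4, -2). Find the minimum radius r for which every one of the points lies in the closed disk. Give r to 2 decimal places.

The required radius is the distance from (4, -2) to the farthest point.
Squared distances: 45, 1, 169, 97, 145, 277.
Maximum is 277, attained at A_6.
r = √277 ≈ 16.64.

16.64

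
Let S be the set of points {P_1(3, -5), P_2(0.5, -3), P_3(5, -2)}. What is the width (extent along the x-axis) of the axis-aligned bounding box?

max x = 5, min x = 0.5, so width = 4.5.

4.5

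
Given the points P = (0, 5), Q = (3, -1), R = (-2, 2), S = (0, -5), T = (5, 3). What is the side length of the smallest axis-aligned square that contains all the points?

The bounding box has width 7 and height 10.
An axis-aligned square enclosing the set must have side ≥ max(width, height).
So the minimum side is max(7, 10) = 10.

10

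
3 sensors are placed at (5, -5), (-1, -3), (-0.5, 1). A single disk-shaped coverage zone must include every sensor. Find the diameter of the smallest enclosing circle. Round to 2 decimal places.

Call the three points A, B, C in the order given.
Side lengths²: AB² = 40, AC² = 66.25, BC² = 16.25.
Since AC² = 66.25 ≥ 40 + 16.25 = 56.25, the angle opposite AC is not acute, so the smallest enclosing circle has AC as diameter.
Centre = midpoint of AC = (2.25, -2), r² = 66.25/4 = 16.5625.
Diameter = 2r = 2√(16.5625) ≈ 8.14.

8.14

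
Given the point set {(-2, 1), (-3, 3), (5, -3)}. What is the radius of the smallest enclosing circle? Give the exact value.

Call the three points A, B, C in the order given.
Side lengths²: AB² = 5, AC² = 65, BC² = 100.
Since BC² = 100 ≥ 65 + 5 = 70, the angle opposite BC is not acute, so the smallest enclosing circle has BC as diameter.
Centre = midpoint of BC = (1, 0), r² = 100/4 = 25.
r = √25 = 5.

5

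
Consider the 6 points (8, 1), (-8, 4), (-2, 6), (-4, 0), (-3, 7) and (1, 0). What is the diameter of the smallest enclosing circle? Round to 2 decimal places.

16.28

A smallest enclosing disk is always determined by at most three of the input points on its boundary.
The farthest pair is (8, 1)–(-8, 4) with squared distance 265. The circle on this segment as diameter has centre (0, 2.5) and r² = 265/4 = 66.25.
Check (-2, 6): distance² to centre = 16.25 ≤ 66.25, so it lies inside.
All remaining points lie in this disk, and no smaller disk contains both endpoints, so this is the minimum enclosing circle.
Diameter = 2r = 2√(66.25) ≈ 16.28.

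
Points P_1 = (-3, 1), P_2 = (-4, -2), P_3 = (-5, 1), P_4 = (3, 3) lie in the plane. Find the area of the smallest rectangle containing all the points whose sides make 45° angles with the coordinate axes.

36

In coordinates u = x + y, v = x − y the rectangle is axis-aligned; the map (x,y)→(u,v) scales areas by 2.
u-values: -2, -6, -4, 6; range = 6 − (-6) = 12.
v-values: -4, -2, -6, 0; range = 0 − (-6) = 6.
Area = (12 × 6) / 2 = 36.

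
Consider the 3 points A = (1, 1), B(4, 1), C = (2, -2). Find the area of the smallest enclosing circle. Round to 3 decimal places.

11.345

Side lengths²: AB² = 9, AC² = 10, BC² = 13.
Since BC² = 13 < 10 + 9 = 19, the triangle is acute, so the smallest enclosing circle is the circumcircle.
Circumcentre = (2.5, -1/6), r² = 65/18.
Area = π·r² = π·65/18 ≈ 11.345.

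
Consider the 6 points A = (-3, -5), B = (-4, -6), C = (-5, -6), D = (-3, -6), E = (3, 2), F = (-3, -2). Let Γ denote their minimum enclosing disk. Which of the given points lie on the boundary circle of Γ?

A smallest enclosing disk is always determined by at most three of the input points on its boundary.
The farthest pair is C–E with squared distance 128. The circle on this segment as diameter has centre (-1, -2) and r² = 128/4 = 32.
Check A: distance² to centre = 13 ≤ 32, so it lies inside.
All remaining points lie in this disk, and no smaller disk contains both endpoints, so this is the minimum enclosing circle.
The points at distance exactly r from the centre are C, E — 2 points.

C, E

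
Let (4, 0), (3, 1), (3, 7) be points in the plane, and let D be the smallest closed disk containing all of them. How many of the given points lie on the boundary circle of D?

2

Call the three points A, B, C in the order given.
Side lengths²: AB² = 2, AC² = 50, BC² = 36.
Since AC² = 50 ≥ 36 + 2 = 38, the angle opposite AC is not acute, so the smallest enclosing circle has AC as diameter.
Centre = midpoint of AC = (3.5, 3.5), r² = 50/4 = 12.5.
The points at distance exactly r from the centre are (4, 0), (3, 7) — 2 points.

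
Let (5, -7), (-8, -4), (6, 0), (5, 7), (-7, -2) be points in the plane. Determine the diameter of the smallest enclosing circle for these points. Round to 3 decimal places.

17.477

The minimum enclosing circle is determined by three boundary points: (5, -7), (-8, -4), (5, 7).
Their circumcentre is (-3/13, 0) with r² = 12905/169.
The farthest remaining point (-7, -2) is at distance² 8420/169 ≤ 12905/169.
Diameter = 2r = 2√(12905/169) ≈ 17.477.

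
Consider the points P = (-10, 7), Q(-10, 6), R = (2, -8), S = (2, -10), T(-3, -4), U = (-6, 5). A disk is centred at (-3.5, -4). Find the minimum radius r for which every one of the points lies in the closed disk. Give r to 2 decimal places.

12.78

The required radius is the distance from (-3.5, -4) to the farthest point.
Squared distances: 163.25, 142.25, 46.25, 66.25, 0.25, 87.25.
Maximum is 163.25, attained at P.
r = √(163.25) ≈ 12.78.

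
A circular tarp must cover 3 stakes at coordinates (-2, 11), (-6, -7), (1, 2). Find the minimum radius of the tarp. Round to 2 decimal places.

Call the three points A, B, C in the order given.
Side lengths²: AB² = 340, AC² = 90, BC² = 130.
Since AB² = 340 ≥ 130 + 90 = 220, the angle opposite AB is not acute, so the smallest enclosing circle has AB as diameter.
Centre = midpoint of AB = (-4, 2), r² = 340/4 = 85.
r = √85 ≈ 9.22.

9.22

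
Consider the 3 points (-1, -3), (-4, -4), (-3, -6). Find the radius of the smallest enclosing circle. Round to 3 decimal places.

1.821

Call the three points A, B, C in the order given.
Side lengths²: AB² = 10, AC² = 13, BC² = 5.
Since AC² = 13 < 10 + 5 = 15, the triangle is acute, so the smallest enclosing circle is the circumcircle.
Circumcentre = (-31/14, -61/14), r² = 325/98.
r = √(325/98) ≈ 1.821.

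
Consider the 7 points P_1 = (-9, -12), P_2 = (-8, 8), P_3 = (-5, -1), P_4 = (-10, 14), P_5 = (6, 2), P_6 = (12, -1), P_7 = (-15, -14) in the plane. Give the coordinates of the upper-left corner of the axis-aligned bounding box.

(-15, 14)

x-range [-15, 12], y-range [-14, 14].
The upper-left corner is (-15, 14).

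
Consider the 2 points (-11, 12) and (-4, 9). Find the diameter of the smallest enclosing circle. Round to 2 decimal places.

7.62

The smallest circle enclosing two points has them as diameter endpoints.
Centre = midpoint = (-7.5, 10.5); r² = |(-11, 12)−(-4, 9)|²/4 = 58/4 = 14.5.
Diameter = 2r = 2√(14.5) ≈ 7.62.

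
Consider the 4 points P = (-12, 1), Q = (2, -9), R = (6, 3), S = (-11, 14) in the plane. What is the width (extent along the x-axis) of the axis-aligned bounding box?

max x = 6, min x = -12, so width = 18.

18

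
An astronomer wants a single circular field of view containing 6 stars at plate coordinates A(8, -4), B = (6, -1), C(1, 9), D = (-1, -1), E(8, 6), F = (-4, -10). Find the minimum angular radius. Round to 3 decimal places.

10.110

The minimum enclosing circle of a finite set is fixed by two of the points (as a diameter) or three (as a circumcircle).
The minimum enclosing circle is determined by three boundary points: C, E, F.
Their circumcentre is (30/37, -41/37) with r² = 139925/1369.
The farthest remaining point A is at distance² 82205/1369 ≤ 139925/1369.
r = √(139925/1369) ≈ 10.110.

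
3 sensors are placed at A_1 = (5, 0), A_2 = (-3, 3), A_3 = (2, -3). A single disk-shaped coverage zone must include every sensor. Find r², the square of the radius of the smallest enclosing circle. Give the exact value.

Side lengths²: A_1A_2² = 73, A_1A_3² = 18, A_2A_3² = 61.
Since A_1A_2² = 73 < 61 + 18 = 79, the triangle is acute, so the smallest enclosing circle is the circumcircle.
Circumcentre = (19/22, 25/22), r² = 4453/242.

4453/242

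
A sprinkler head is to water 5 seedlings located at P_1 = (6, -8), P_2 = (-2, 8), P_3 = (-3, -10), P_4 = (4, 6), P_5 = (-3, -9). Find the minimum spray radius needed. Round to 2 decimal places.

By Welzl's lemma the MEC is supported by two points (diametrically opposite) or three points (on a circumcircle).
The minimum enclosing circle is determined by three boundary points: P_1, P_2, P_3.
Their circumcentre is (-0.25, -1.125) with r² = 86.328125.
The farthest remaining point P_5 is at distance² 69.578125 ≤ 86.328125.
r = √(86.328125) ≈ 9.29.

9.29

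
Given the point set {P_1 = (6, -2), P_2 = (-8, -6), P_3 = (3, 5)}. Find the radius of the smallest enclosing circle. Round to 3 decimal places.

Side lengths²: P_1P_2² = 212, P_1P_3² = 58, P_2P_3² = 242.
Since P_2P_3² = 242 < 212 + 58 = 270, the triangle is acute, so the smallest enclosing circle is the circumcircle.
Circumcentre = (-1.8, -1.2), r² = 61.48.
r = √(61.48) ≈ 7.841.

7.841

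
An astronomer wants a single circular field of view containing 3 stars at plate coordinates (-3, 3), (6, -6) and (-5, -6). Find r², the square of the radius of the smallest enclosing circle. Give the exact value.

42.5

Call the three points A, B, C in the order given.
Side lengths²: AB² = 162, AC² = 85, BC² = 121.
Since AB² = 162 < 121 + 85 = 206, the triangle is acute, so the smallest enclosing circle is the circumcircle.
Circumcentre = (0.5, -2.5), r² = 42.5.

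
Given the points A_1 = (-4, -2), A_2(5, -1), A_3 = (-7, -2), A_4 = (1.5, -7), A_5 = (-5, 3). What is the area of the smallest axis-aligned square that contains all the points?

The bounding box has width 12 and height 10.
An axis-aligned square enclosing the set must have side ≥ max(width, height).
So the minimum side is max(12, 10) = 12.
Area = 12² = 144.

144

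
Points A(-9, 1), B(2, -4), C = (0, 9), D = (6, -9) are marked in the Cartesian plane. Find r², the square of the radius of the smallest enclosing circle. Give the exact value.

9425/98

The minimum enclosing circle of a finite set is fixed by two of the points (as a diameter) or three (as a circumcircle).
The minimum enclosing circle is determined by three boundary points: A, C, D.
Their circumcentre is (9/14, -11/14) with r² = 9425/98.
The farthest remaining point B is at distance² 1193/98 ≤ 9425/98.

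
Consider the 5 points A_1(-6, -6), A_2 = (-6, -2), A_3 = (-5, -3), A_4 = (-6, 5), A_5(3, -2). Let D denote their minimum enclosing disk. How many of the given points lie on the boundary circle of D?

3

The minimum enclosing circle is determined by three boundary points: A_1, A_4, A_5.
Their circumcentre is (-55/18, -0.5) with r² = 6305/162.
The farthest remaining point A_2 is at distance² 1769/162 ≤ 6305/162.
The points at distance exactly r from the centre are A_1, A_4, A_5 — 3 points.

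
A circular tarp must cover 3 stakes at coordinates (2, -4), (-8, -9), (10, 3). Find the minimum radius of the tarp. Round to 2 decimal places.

10.82

Call the three points A, B, C in the order given.
Side lengths²: AB² = 125, AC² = 113, BC² = 468.
Since BC² = 468 ≥ 125 + 113 = 238, the angle opposite BC is not acute, so the smallest enclosing circle has BC as diameter.
Centre = midpoint of BC = (1, -3), r² = 468/4 = 117.
r = √117 ≈ 10.82.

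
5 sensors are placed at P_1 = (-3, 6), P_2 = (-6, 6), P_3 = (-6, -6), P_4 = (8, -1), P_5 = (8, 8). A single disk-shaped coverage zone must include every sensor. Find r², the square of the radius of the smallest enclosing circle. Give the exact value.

A smallest enclosing disk is always determined by at most three of the input points on its boundary.
The farthest pair is P_3–P_5 with squared distance 392. The circle on this segment as diameter has centre (1, 1) and r² = 392/4 = 98.
Check P_1: distance² to centre = 41 ≤ 98, so it lies inside.
All remaining points lie in this disk, and no smaller disk contains both endpoints, so this is the minimum enclosing circle.

98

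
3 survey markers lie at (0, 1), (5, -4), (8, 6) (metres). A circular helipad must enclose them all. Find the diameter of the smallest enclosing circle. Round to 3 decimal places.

Call the three points A, B, C in the order given.
Side lengths²: AB² = 50, AC² = 89, BC² = 109.
Since BC² = 109 < 89 + 50 = 139, the triangle is acute, so the smallest enclosing circle is the circumcircle.
Circumcentre = (139/26, 35/26), r² = 9701/338.
Diameter = 2r = 2√(9701/338) ≈ 10.715.

10.715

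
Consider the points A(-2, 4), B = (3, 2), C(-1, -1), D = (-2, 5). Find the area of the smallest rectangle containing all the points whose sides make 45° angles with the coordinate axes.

28

In coordinates u = x + y, v = x − y the rectangle is axis-aligned; the map (x,y)→(u,v) scales areas by 2.
u-values: 2, 5, -2, 3; range = 5 − (-2) = 7.
v-values: -6, 1, 0, -7; range = 1 − (-7) = 8.
Area = (7 × 8) / 2 = 28.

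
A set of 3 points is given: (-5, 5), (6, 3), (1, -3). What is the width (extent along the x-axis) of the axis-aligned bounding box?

11

max x = 6, min x = -5, so width = 11.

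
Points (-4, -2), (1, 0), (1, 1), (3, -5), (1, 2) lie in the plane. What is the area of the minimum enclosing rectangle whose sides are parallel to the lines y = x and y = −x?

In coordinates u = x + y, v = x − y the rectangle is axis-aligned; the map (x,y)→(u,v) scales areas by 2.
u-values: -6, 1, 2, -2, 3; range = 3 − (-6) = 9.
v-values: -2, 1, 0, 8, -1; range = 8 − (-2) = 10.
Area = (9 × 10) / 2 = 45.

45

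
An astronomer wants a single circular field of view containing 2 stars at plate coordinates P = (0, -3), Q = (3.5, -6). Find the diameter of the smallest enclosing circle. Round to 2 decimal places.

The smallest circle enclosing two points has them as diameter endpoints.
Centre = midpoint = (1.75, -4.5); r² = |PQ|²/4 = 21.25/4 = 5.3125.
Diameter = 2r = 2√(5.3125) ≈ 4.61.

4.61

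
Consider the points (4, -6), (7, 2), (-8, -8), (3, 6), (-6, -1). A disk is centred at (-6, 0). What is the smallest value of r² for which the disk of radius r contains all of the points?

The required radius is the distance from (-6, 0) to the farthest point.
Squared distances: 136, 173, 68, 117, 1.
Maximum is 173, attained at (7, 2).

173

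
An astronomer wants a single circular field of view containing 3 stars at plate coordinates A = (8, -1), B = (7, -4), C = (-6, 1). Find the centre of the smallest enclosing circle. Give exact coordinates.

(21/22, -7/22)

Side lengths²: AB² = 10, AC² = 200, BC² = 194.
Since AC² = 200 < 194 + 10 = 204, the triangle is acute, so the smallest enclosing circle is the circumcircle.
Circumcentre = (21/22, -7/22), r² = 12125/242.
Centre = (21/22, -7/22).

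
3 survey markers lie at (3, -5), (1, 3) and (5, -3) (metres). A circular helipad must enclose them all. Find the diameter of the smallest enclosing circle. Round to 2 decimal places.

Call the three points A, B, C in the order given.
Side lengths²: AB² = 68, AC² = 8, BC² = 52.
Since AB² = 68 ≥ 52 + 8 = 60, the angle opposite AB is not acute, so the smallest enclosing circle has AB as diameter.
Centre = midpoint of AB = (2, -1), r² = 68/4 = 17.
Diameter = 2r = 2√17 ≈ 8.25.

8.25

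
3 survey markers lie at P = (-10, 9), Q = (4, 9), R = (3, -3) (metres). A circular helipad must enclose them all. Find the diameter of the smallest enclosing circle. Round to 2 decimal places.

Side lengths²: PQ² = 196, PR² = 313, QR² = 145.
Since PR² = 313 < 196 + 145 = 341, the triangle is acute, so the smallest enclosing circle is the circumcircle.
Circumcentre = (-3, 85/24), r² = 45385/576.
Diameter = 2r = 2√(45385/576) ≈ 17.75.

17.75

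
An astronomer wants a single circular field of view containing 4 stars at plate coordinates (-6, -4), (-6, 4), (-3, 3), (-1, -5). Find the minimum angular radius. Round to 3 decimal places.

5.148

The minimum enclosing circle of a finite set is fixed by two of the points (as a diameter) or three (as a circumcircle).
The farthest pair is (-6, 4)–(-1, -5) with squared distance 106. The circle on this segment as diameter has centre (-3.5, -0.5) and r² = 106/4 = 26.5.
Check (-6, -4): distance² to centre = 18.5 ≤ 26.5, so it lies inside.
All remaining points lie in this disk, and no smaller disk contains both endpoints, so this is the minimum enclosing circle.
r = √(26.5) ≈ 5.148.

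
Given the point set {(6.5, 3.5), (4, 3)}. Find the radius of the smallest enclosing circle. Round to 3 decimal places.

1.275

The smallest circle enclosing two points has them as diameter endpoints.
Centre = midpoint = (5.25, 3.25); r² = |(6.5, 3.5)−(4, 3)|²/4 = 6.5/4 = 1.625.
r = √(1.625) ≈ 1.275.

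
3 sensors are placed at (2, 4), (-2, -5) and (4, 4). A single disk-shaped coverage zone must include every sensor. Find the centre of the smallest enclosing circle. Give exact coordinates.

Call the three points A, B, C in the order given.
Side lengths²: AB² = 97, AC² = 4, BC² = 117.
Since BC² = 117 ≥ 97 + 4 = 101, the angle opposite BC is not acute, so the smallest enclosing circle has BC as diameter.
Centre = midpoint of BC = (1, -0.5), r² = 117/4 = 29.25.
Centre = (1, -0.5).

(1, -0.5)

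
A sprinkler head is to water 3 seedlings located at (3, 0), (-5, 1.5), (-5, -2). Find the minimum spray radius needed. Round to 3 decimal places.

Call the three points A, B, C in the order given.
Side lengths²: AB² = 66.25, AC² = 68, BC² = 12.25.
Since AC² = 68 < 66.25 + 12.25 = 78.5, the triangle is acute, so the smallest enclosing circle is the circumcircle.
Circumcentre = (-1.1875, -0.25), r² = 17.59765625.
r = √(17.59765625) ≈ 4.195.

4.195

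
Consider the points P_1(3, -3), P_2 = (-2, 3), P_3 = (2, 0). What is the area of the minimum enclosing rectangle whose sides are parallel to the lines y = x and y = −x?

11

In coordinates u = x + y, v = x − y the rectangle is axis-aligned; the map (x,y)→(u,v) scales areas by 2.
u-values: 0, 1, 2; range = 2 − 0 = 2.
v-values: 6, -5, 2; range = 6 − (-5) = 11.
Area = (2 × 11) / 2 = 11.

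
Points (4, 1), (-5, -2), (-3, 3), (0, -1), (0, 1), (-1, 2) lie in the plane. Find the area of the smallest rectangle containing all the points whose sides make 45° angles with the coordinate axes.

In coordinates u = x + y, v = x − y the rectangle is axis-aligned; the map (x,y)→(u,v) scales areas by 2.
u-values: 5, -7, 0, -1, 1, 1; range = 5 − (-7) = 12.
v-values: 3, -3, -6, 1, -1, -3; range = 3 − (-6) = 9.
Area = (12 × 9) / 2 = 54.

54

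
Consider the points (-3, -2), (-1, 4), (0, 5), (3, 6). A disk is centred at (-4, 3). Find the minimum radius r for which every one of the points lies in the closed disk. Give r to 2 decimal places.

The required radius is the distance from (-4, 3) to the farthest point.
Squared distances: 26, 10, 20, 58.
Maximum is 58, attained at (3, 6).
r = √58 ≈ 7.62.

7.62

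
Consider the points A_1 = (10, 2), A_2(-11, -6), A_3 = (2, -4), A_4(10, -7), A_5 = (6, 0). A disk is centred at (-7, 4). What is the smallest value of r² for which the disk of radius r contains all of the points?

410

The required radius is the distance from (-7, 4) to the farthest point.
Squared distances: 293, 116, 145, 410, 185.
Maximum is 410, attained at A_4.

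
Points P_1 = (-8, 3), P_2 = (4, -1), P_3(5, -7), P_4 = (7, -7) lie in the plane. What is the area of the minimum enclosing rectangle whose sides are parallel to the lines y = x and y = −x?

100

In coordinates u = x + y, v = x − y the rectangle is axis-aligned; the map (x,y)→(u,v) scales areas by 2.
u-values: -5, 3, -2, 0; range = 3 − (-5) = 8.
v-values: -11, 5, 12, 14; range = 14 − (-11) = 25.
Area = (8 × 25) / 2 = 100.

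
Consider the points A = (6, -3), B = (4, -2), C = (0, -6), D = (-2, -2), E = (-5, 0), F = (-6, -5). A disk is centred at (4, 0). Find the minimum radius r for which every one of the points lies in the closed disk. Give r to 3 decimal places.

The required radius is the distance from (4, 0) to the farthest point.
Squared distances: 13, 4, 52, 40, 81, 125.
Maximum is 125, attained at F.
r = √125 ≈ 11.180.

11.180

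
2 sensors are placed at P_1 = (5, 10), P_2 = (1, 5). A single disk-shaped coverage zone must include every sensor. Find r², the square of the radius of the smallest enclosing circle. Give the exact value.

10.25

The smallest circle enclosing two points has them as diameter endpoints.
Centre = midpoint = (3, 7.5); r² = |P_1P_2|²/4 = 41/4 = 10.25.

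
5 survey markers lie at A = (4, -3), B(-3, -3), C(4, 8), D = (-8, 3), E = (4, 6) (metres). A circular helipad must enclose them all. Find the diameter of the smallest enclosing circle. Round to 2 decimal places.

14.53

The minimum enclosing circle of a finite set is fixed by two of the points (as a diameter) or three (as a circumcircle).
The minimum enclosing circle is determined by three boundary points: A, C, D.
Their circumcentre is (-0.75, 2.5) with r² = 52.8125.
The farthest remaining point B is at distance² 35.3125 ≤ 52.8125.
Diameter = 2r = 2√(52.8125) ≈ 14.53.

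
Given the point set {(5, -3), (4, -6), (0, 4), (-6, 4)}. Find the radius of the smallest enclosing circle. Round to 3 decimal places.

7.071

A smallest enclosing disk is always determined by at most three of the input points on its boundary.
The farthest pair is (4, -6)–(-6, 4) with squared distance 200. The circle on this segment as diameter has centre (-1, -1) and r² = 200/4 = 50.
Check (5, -3): distance² to centre = 40 ≤ 50, so it lies inside.
All remaining points lie in this disk, and no smaller disk contains both endpoints, so this is the minimum enclosing circle.
r = √50 ≈ 7.071.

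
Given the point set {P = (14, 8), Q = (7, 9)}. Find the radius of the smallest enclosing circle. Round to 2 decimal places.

3.54

The smallest circle enclosing two points has them as diameter endpoints.
Centre = midpoint = (10.5, 8.5); r² = |PQ|²/4 = 50/4 = 12.5.
r = √(12.5) ≈ 3.54.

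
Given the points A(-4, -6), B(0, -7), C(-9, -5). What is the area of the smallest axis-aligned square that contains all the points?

The bounding box has width 9 and height 2.
An axis-aligned square enclosing the set must have side ≥ max(width, height).
So the minimum side is max(9, 2) = 9.
Area = 9² = 81.

81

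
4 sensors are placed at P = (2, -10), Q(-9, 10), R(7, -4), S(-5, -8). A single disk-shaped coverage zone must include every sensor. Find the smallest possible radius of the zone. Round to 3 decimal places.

11.413

The farthest pair is P–Q with squared distance 521. The circle on this segment as diameter has centre (-3.5, 0) and r² = 521/4 = 130.25.
Check R: distance² to centre = 126.25 ≤ 130.25, so it lies inside.
All remaining points lie in this disk, and no smaller disk contains both endpoints, so this is the minimum enclosing circle.
r = √(130.25) ≈ 11.413.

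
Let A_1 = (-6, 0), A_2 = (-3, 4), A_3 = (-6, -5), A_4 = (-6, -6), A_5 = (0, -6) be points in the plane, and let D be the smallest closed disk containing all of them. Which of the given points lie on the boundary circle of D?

A smallest enclosing disk is always determined by at most three of the input points on its boundary.
The minimum enclosing circle is determined by three boundary points: A_2, A_4, A_5.
Their circumcentre is (-3, -1.45) with r² = 29.7025.
The farthest remaining point A_3 is at distance² 21.6025 ≤ 29.7025.
The points at distance exactly r from the centre are A_2, A_4, A_5 — 3 points.

A_2, A_4, A_5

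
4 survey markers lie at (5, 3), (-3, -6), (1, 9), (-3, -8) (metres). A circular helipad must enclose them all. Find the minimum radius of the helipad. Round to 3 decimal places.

8.732

By Welzl's lemma the MEC is supported by two points (diametrically opposite) or three points (on a circumcircle).
The farthest pair is (1, 9)–(-3, -8) with squared distance 305. The circle on this segment as diameter has centre (-1, 0.5) and r² = 305/4 = 76.25.
Check (5, 3): distance² to centre = 42.25 ≤ 76.25, so it lies inside.
All remaining points lie in this disk, and no smaller disk contains both endpoints, so this is the minimum enclosing circle.
r = √(76.25) ≈ 8.732.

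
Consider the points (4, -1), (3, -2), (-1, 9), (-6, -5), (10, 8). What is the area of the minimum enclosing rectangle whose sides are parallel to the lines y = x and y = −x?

217.5

In coordinates u = x + y, v = x − y the rectangle is axis-aligned; the map (x,y)→(u,v) scales areas by 2.
u-values: 3, 1, 8, -11, 18; range = 18 − (-11) = 29.
v-values: 5, 5, -10, -1, 2; range = 5 − (-10) = 15.
Area = (29 × 15) / 2 = 217.5.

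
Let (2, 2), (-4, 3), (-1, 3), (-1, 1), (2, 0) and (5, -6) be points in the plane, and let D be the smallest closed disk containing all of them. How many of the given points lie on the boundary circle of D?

2

The minimum enclosing circle of a finite set is fixed by two of the points (as a diameter) or three (as a circumcircle).
The farthest pair is (-4, 3)–(5, -6) with squared distance 162. The circle on this segment as diameter has centre (0.5, -1.5) and r² = 162/4 = 40.5.
Check (2, 2): distance² to centre = 14.5 ≤ 40.5, so it lies inside.
All remaining points lie in this disk, and no smaller disk contains both endpoints, so this is the minimum enclosing circle.
The points at distance exactly r from the centre are (-4, 3), (5, -6) — 2 points.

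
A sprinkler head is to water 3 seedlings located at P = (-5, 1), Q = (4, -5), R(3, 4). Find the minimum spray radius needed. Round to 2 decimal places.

Side lengths²: PQ² = 117, PR² = 73, QR² = 82.
Since PQ² = 117 < 82 + 73 = 155, the triangle is acute, so the smallest enclosing circle is the circumcircle.
Circumcentre = (0.26, -0.86), r² = 31.1272.
r = √(31.1272) ≈ 5.58.

5.58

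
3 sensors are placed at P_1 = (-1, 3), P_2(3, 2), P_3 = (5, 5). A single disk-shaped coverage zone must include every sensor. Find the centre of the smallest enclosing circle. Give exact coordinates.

(2, 4)

Side lengths²: P_1P_2² = 17, P_1P_3² = 40, P_2P_3² = 13.
Since P_1P_3² = 40 ≥ 17 + 13 = 30, the angle opposite P_1P_3 is not acute, so the smallest enclosing circle has P_1P_3 as diameter.
Centre = midpoint of P_1P_3 = (2, 4), r² = 40/4 = 10.
Centre = (2, 4).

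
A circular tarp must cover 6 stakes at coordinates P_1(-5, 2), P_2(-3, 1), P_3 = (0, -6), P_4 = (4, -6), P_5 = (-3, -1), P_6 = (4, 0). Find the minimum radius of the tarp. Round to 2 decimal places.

A smallest enclosing disk is always determined by at most three of the input points on its boundary.
The farthest pair is P_1–P_4 with squared distance 145. The circle on this segment as diameter has centre (-0.5, -2) and r² = 145/4 = 36.25.
Check P_2: distance² to centre = 15.25 ≤ 36.25, so it lies inside.
All remaining points lie in this disk, and no smaller disk contains both endpoints, so this is the minimum enclosing circle.
r = √(36.25) ≈ 6.02.

6.02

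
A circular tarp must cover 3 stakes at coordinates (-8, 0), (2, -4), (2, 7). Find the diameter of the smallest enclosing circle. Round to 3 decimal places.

Call the three points A, B, C in the order given.
Side lengths²: AB² = 116, AC² = 149, BC² = 121.
Since AC² = 149 < 121 + 116 = 237, the triangle is acute, so the smallest enclosing circle is the circumcircle.
Circumcentre = (-1.6, 1.5), r² = 43.21.
Diameter = 2r = 2√(43.21) ≈ 13.147.

13.147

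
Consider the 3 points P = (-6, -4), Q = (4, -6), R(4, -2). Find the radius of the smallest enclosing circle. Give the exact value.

Side lengths²: PQ² = 104, PR² = 104, QR² = 16.
Since PR² = 104 < 104 + 16 = 120, the triangle is acute, so the smallest enclosing circle is the circumcircle.
Circumcentre = (-0.8, -4), r² = 27.04.
r = √(27.04) = 5.2.

5.2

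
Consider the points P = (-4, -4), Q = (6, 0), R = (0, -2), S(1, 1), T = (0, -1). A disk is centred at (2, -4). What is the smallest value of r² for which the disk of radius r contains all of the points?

The required radius is the distance from (2, -4) to the farthest point.
Squared distances: 36, 32, 8, 26, 13.
Maximum is 36, attained at P.

36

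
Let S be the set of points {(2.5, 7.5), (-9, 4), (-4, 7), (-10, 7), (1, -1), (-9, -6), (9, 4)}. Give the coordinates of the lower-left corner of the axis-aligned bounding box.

(-10, -6)

x-range [-10, 9], y-range [-6, 7.5].
The lower-left corner is (-10, -6).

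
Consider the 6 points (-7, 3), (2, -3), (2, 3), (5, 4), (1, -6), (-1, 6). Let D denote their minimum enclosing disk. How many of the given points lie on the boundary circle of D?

The minimum enclosing circle is determined by three boundary points: (-7, 3), (5, 4), (1, -6).
Their circumcentre is (-0.75, 0.5) with r² = 45.3125.
The farthest remaining point (-1, 6) is at distance² 30.3125 ≤ 45.3125.
The points at distance exactly r from the centre are (-7, 3), (5, 4), (1, -6) — 3 points.

3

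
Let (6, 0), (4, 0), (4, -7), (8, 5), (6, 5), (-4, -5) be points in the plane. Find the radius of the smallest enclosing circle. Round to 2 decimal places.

The minimum enclosing circle of a finite set is fixed by two of the points (as a diameter) or three (as a circumcircle).
The farthest pair is (8, 5)–(-4, -5) with squared distance 244. The circle on this segment as diameter has centre (2, 0) and r² = 244/4 = 61.
Check (6, 0): distance² to centre = 16 ≤ 61, so it lies inside.
All remaining points lie in this disk, and no smaller disk contains both endpoints, so this is the minimum enclosing circle.
r = √61 ≈ 7.81.

7.81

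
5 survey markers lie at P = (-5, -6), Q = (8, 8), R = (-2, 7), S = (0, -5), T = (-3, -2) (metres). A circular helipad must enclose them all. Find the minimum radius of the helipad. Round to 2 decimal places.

9.55

The minimum enclosing circle of a finite set is fixed by two of the points (as a diameter) or three (as a circumcircle).
The farthest pair is P–Q with squared distance 365. The circle on this segment as diameter has centre (1.5, 1) and r² = 365/4 = 91.25.
Check R: distance² to centre = 48.25 ≤ 91.25, so it lies inside.
All remaining points lie in this disk, and no smaller disk contains both endpoints, so this is the minimum enclosing circle.
r = √(91.25) ≈ 9.55.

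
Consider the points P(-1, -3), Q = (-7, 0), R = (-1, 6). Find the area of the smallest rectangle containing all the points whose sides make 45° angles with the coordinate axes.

54

In coordinates u = x + y, v = x − y the rectangle is axis-aligned; the map (x,y)→(u,v) scales areas by 2.
u-values: -4, -7, 5; range = 5 − (-7) = 12.
v-values: 2, -7, -7; range = 2 − (-7) = 9.
Area = (12 × 9) / 2 = 54.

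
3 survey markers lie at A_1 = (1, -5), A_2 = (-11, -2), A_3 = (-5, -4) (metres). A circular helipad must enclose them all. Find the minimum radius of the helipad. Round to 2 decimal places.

6.18

Side lengths²: A_1A_2² = 153, A_1A_3² = 37, A_2A_3² = 40.
Since A_1A_2² = 153 ≥ 40 + 37 = 77, the angle opposite A_1A_2 is not acute, so the smallest enclosing circle has A_1A_2 as diameter.
Centre = midpoint of A_1A_2 = (-5, -3.5), r² = 153/4 = 38.25.
r = √(38.25) ≈ 6.18.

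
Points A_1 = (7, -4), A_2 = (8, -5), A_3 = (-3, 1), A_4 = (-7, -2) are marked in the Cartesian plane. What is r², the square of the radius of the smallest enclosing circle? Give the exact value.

58.5

A smallest enclosing disk is always determined by at most three of the input points on its boundary.
The farthest pair is A_2–A_4 with squared distance 234. The circle on this segment as diameter has centre (0.5, -3.5) and r² = 234/4 = 58.5.
Check A_1: distance² to centre = 42.5 ≤ 58.5, so it lies inside.
All remaining points lie in this disk, and no smaller disk contains both endpoints, so this is the minimum enclosing circle.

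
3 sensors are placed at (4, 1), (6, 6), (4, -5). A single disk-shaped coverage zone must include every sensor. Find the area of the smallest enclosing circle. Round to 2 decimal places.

98.17

Call the three points A, B, C in the order given.
Side lengths²: AB² = 29, AC² = 36, BC² = 125.
Since BC² = 125 ≥ 36 + 29 = 65, the angle opposite BC is not acute, so the smallest enclosing circle has BC as diameter.
Centre = midpoint of BC = (5, 0.5), r² = 125/4 = 31.25.
Area = π·r² = π·31.25 ≈ 98.17.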